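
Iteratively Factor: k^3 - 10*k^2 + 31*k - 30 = (k - 3)*(k^2 - 7*k + 10) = (k - 5)*(k - 3)*(k - 2)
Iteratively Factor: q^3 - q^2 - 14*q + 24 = (q - 3)*(q^2 + 2*q - 8) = (q - 3)*(q - 2)*(q + 4)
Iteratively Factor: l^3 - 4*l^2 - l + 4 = (l - 4)*(l^2 - 1) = (l - 4)*(l + 1)*(l - 1)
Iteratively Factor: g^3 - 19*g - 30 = (g + 2)*(g^2 - 2*g - 15) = (g + 2)*(g + 3)*(g - 5)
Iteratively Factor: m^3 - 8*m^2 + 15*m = (m - 5)*(m^2 - 3*m) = m*(m - 5)*(m - 3)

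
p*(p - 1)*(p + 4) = p^3 + 3*p^2 - 4*p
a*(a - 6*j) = a^2 - 6*a*j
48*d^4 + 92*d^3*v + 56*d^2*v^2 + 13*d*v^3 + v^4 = (d + v)*(2*d + v)*(4*d + v)*(6*d + v)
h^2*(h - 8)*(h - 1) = h^4 - 9*h^3 + 8*h^2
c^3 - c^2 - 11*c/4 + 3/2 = (c - 2)*(c - 1/2)*(c + 3/2)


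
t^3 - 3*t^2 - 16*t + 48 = (t - 4)*(t - 3)*(t + 4)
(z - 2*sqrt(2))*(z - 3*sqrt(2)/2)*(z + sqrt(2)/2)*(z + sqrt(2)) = z^4 - 2*sqrt(2)*z^3 - 7*z^2/2 + 11*sqrt(2)*z/2 + 6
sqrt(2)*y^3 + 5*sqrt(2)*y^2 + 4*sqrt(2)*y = y*(y + 4)*(sqrt(2)*y + sqrt(2))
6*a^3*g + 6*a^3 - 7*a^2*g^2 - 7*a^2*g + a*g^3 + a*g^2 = (-6*a + g)*(-a + g)*(a*g + a)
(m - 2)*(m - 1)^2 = m^3 - 4*m^2 + 5*m - 2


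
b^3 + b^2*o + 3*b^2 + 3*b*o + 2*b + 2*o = (b + 1)*(b + 2)*(b + o)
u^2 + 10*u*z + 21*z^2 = (u + 3*z)*(u + 7*z)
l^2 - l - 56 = (l - 8)*(l + 7)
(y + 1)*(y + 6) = y^2 + 7*y + 6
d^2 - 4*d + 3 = (d - 3)*(d - 1)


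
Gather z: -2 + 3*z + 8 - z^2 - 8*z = -z^2 - 5*z + 6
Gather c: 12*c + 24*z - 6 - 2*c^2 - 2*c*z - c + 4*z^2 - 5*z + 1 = -2*c^2 + c*(11 - 2*z) + 4*z^2 + 19*z - 5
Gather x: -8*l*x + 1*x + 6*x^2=6*x^2 + x*(1 - 8*l)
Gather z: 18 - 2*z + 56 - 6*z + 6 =80 - 8*z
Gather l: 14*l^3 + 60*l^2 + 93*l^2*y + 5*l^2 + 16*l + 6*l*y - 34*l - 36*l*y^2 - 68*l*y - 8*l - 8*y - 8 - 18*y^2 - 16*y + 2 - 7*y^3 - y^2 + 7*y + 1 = 14*l^3 + l^2*(93*y + 65) + l*(-36*y^2 - 62*y - 26) - 7*y^3 - 19*y^2 - 17*y - 5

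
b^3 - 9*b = b*(b - 3)*(b + 3)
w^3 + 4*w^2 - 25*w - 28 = (w - 4)*(w + 1)*(w + 7)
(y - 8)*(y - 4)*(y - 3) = y^3 - 15*y^2 + 68*y - 96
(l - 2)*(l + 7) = l^2 + 5*l - 14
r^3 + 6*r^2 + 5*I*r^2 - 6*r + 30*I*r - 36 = (r + 6)*(r + 2*I)*(r + 3*I)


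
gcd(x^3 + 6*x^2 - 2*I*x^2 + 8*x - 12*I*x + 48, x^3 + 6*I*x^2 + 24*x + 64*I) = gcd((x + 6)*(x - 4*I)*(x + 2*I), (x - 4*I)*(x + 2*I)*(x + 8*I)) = x^2 - 2*I*x + 8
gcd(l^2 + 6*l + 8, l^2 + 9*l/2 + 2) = l + 4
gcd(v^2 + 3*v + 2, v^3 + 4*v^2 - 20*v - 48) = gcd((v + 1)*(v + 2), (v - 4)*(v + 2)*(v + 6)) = v + 2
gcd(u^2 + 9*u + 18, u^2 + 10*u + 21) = u + 3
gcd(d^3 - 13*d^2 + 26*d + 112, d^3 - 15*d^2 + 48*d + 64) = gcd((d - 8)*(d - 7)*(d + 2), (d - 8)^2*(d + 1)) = d - 8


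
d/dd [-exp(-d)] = exp(-d)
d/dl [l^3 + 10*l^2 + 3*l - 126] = 3*l^2 + 20*l + 3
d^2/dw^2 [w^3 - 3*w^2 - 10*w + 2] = 6*w - 6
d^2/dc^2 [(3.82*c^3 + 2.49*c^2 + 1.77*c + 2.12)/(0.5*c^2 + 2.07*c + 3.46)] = (15.250136*c^3 + 141.491424*c^2 + 269.181672*c + 45.097156)/(0.125*c^6 + 1.5525*c^5 + 9.02235*c^4 + 30.356343*c^3 + 62.434662*c^2 + 74.343636*c + 41.421736)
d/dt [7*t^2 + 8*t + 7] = 14*t + 8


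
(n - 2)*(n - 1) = n^2 - 3*n + 2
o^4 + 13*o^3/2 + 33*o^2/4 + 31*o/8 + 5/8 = (o + 1/2)^3*(o + 5)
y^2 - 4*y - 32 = (y - 8)*(y + 4)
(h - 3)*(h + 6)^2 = h^3 + 9*h^2 - 108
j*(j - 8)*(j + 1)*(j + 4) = j^4 - 3*j^3 - 36*j^2 - 32*j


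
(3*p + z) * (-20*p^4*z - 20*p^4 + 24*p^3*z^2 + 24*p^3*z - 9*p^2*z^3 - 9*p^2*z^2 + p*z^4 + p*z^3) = -60*p^5*z - 60*p^5 + 52*p^4*z^2 + 52*p^4*z - 3*p^3*z^3 - 3*p^3*z^2 - 6*p^2*z^4 - 6*p^2*z^3 + p*z^5 + p*z^4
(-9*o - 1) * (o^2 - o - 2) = -9*o^3 + 8*o^2 + 19*o + 2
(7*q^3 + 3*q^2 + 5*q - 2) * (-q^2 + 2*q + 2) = -7*q^5 + 11*q^4 + 15*q^3 + 18*q^2 + 6*q - 4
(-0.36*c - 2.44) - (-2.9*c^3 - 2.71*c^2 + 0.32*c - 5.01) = 2.9*c^3 + 2.71*c^2 - 0.68*c + 2.57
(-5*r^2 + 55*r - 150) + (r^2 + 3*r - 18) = -4*r^2 + 58*r - 168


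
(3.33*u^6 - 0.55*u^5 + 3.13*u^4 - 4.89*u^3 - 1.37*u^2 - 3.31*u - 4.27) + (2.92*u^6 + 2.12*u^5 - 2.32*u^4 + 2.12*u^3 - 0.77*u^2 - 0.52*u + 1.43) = 6.25*u^6 + 1.57*u^5 + 0.81*u^4 - 2.77*u^3 - 2.14*u^2 - 3.83*u - 2.84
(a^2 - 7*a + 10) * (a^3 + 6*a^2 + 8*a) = a^5 - a^4 - 24*a^3 + 4*a^2 + 80*a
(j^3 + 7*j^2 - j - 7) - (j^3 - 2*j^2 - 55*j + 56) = 9*j^2 + 54*j - 63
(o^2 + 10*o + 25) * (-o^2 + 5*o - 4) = -o^4 - 5*o^3 + 21*o^2 + 85*o - 100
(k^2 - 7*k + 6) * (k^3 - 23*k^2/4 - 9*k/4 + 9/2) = k^5 - 51*k^4/4 + 44*k^3 - 57*k^2/4 - 45*k + 27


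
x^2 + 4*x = x*(x + 4)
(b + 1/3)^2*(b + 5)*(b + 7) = b^4 + 38*b^3/3 + 388*b^2/9 + 74*b/3 + 35/9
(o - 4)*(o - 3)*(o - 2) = o^3 - 9*o^2 + 26*o - 24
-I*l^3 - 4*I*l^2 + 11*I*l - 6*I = (l - 1)*(l + 6)*(-I*l + I)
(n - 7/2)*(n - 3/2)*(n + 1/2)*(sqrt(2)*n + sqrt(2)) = sqrt(2)*n^4 - 7*sqrt(2)*n^3/2 - 7*sqrt(2)*n^2/4 + 43*sqrt(2)*n/8 + 21*sqrt(2)/8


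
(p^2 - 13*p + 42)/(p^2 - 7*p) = (p - 6)/p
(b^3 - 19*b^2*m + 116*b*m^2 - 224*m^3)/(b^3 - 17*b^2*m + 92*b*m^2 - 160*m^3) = (b - 7*m)/(b - 5*m)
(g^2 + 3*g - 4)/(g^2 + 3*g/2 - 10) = 2*(g - 1)/(2*g - 5)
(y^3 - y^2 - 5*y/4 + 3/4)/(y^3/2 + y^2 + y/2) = (4*y^2 - 8*y + 3)/(2*y*(y + 1))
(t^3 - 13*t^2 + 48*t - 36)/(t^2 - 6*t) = t - 7 + 6/t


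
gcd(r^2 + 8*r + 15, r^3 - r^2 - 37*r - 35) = r + 5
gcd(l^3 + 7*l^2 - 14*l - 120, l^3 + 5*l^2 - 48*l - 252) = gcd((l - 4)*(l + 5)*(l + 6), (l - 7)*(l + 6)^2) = l + 6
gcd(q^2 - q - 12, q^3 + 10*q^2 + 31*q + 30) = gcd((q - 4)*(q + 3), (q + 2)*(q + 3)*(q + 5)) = q + 3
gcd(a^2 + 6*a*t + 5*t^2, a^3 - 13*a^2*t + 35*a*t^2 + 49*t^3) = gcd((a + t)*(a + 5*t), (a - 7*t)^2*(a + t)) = a + t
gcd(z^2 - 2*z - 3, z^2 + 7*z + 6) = z + 1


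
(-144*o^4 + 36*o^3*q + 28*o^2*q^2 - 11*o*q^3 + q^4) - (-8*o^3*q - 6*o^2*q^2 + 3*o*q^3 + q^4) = -144*o^4 + 44*o^3*q + 34*o^2*q^2 - 14*o*q^3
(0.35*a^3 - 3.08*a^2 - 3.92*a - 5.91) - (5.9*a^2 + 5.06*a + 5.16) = 0.35*a^3 - 8.98*a^2 - 8.98*a - 11.07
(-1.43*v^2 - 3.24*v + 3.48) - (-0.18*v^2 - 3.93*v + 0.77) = -1.25*v^2 + 0.69*v + 2.71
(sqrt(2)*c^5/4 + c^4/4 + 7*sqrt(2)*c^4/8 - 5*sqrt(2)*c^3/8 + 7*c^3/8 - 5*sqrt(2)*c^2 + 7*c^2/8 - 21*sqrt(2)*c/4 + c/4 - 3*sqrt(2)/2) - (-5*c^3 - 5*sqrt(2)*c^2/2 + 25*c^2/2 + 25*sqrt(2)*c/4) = sqrt(2)*c^5/4 + c^4/4 + 7*sqrt(2)*c^4/8 - 5*sqrt(2)*c^3/8 + 47*c^3/8 - 93*c^2/8 - 5*sqrt(2)*c^2/2 - 23*sqrt(2)*c/2 + c/4 - 3*sqrt(2)/2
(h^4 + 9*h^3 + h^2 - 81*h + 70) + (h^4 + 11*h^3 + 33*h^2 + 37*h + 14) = 2*h^4 + 20*h^3 + 34*h^2 - 44*h + 84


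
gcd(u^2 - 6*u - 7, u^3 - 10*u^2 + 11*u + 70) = u - 7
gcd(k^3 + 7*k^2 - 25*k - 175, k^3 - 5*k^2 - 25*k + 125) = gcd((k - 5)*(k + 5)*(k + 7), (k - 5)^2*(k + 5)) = k^2 - 25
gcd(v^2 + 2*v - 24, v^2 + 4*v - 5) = 1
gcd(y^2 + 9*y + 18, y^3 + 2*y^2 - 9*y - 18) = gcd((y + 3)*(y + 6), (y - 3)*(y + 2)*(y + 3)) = y + 3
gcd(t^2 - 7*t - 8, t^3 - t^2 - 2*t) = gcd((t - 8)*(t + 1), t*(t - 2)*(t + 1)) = t + 1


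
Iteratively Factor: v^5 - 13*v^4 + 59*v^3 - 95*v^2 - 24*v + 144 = (v - 4)*(v^4 - 9*v^3 + 23*v^2 - 3*v - 36) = (v - 4)^2*(v^3 - 5*v^2 + 3*v + 9) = (v - 4)^2*(v - 3)*(v^2 - 2*v - 3) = (v - 4)^2*(v - 3)^2*(v + 1)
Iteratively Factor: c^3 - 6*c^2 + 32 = (c - 4)*(c^2 - 2*c - 8) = (c - 4)^2*(c + 2)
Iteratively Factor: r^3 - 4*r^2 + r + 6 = (r + 1)*(r^2 - 5*r + 6) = (r - 3)*(r + 1)*(r - 2)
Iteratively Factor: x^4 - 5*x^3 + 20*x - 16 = (x + 2)*(x^3 - 7*x^2 + 14*x - 8) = (x - 4)*(x + 2)*(x^2 - 3*x + 2) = (x - 4)*(x - 2)*(x + 2)*(x - 1)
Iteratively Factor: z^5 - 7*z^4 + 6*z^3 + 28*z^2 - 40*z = (z - 2)*(z^4 - 5*z^3 - 4*z^2 + 20*z) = (z - 2)*(z + 2)*(z^3 - 7*z^2 + 10*z) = (z - 2)^2*(z + 2)*(z^2 - 5*z) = (z - 5)*(z - 2)^2*(z + 2)*(z)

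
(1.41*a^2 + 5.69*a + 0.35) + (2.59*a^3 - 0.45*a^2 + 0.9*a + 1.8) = 2.59*a^3 + 0.96*a^2 + 6.59*a + 2.15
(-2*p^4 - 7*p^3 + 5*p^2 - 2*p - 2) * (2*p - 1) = -4*p^5 - 12*p^4 + 17*p^3 - 9*p^2 - 2*p + 2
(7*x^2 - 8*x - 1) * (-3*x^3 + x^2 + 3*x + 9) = -21*x^5 + 31*x^4 + 16*x^3 + 38*x^2 - 75*x - 9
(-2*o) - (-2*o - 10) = 10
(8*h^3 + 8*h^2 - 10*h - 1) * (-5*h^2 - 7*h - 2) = -40*h^5 - 96*h^4 - 22*h^3 + 59*h^2 + 27*h + 2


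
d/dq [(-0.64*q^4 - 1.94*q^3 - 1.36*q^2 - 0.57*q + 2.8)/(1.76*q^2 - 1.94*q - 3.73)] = (-2.2528*q^5 + 0.3104*q^4 + 17.076*q^3 + 25.3502*q^2 + 0.2896*q + 7.5581)/(3.0976*q^4 - 6.8288*q^3 - 9.366*q^2 + 14.4724*q + 13.9129)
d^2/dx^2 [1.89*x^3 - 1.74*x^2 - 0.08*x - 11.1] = 11.34*x - 3.48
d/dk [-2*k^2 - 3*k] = -4*k - 3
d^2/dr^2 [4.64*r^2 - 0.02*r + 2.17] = 9.28000000000000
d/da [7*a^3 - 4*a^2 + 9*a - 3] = 21*a^2 - 8*a + 9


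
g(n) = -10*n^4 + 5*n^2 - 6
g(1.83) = -101.41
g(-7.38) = -29397.39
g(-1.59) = -57.27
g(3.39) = -1269.22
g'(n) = -40*n^3 + 10*n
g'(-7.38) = 16004.09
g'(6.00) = -8580.00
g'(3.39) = -1524.43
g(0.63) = -5.59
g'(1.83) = -226.84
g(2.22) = -224.25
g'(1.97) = -286.11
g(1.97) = -137.21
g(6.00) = -12786.00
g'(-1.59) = 144.89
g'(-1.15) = 49.34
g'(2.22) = -415.44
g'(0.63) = -3.70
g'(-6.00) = 8580.00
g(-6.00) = -12786.00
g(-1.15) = -16.88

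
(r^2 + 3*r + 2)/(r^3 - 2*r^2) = (r^2 + 3*r + 2)/(r^2*(r - 2))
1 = 1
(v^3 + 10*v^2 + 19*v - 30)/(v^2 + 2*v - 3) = (v^2 + 11*v + 30)/(v + 3)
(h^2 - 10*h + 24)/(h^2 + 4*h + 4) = (h^2 - 10*h + 24)/(h^2 + 4*h + 4)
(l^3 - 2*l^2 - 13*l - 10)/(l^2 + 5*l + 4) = (l^2 - 3*l - 10)/(l + 4)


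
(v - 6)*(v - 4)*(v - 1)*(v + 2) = v^4 - 9*v^3 + 12*v^2 + 44*v - 48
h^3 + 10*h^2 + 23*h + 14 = (h + 1)*(h + 2)*(h + 7)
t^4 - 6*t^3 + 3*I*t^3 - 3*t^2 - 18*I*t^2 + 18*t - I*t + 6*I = (t - 6)*(t + I)^3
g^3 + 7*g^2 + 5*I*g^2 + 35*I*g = g*(g + 7)*(g + 5*I)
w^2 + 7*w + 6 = (w + 1)*(w + 6)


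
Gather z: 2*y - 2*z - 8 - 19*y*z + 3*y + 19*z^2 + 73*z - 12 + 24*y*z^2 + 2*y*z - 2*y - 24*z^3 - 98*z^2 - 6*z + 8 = 3*y - 24*z^3 + z^2*(24*y - 79) + z*(65 - 17*y) - 12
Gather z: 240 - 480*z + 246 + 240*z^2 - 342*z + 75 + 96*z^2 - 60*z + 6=336*z^2 - 882*z + 567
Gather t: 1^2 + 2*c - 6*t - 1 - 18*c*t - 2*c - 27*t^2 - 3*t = -27*t^2 + t*(-18*c - 9)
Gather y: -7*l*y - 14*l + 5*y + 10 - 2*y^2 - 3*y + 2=-14*l - 2*y^2 + y*(2 - 7*l) + 12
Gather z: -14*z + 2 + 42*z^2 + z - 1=42*z^2 - 13*z + 1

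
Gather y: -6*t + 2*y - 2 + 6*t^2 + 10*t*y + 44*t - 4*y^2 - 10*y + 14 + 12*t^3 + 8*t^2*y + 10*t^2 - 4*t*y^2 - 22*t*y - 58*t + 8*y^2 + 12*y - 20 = 12*t^3 + 16*t^2 - 20*t + y^2*(4 - 4*t) + y*(8*t^2 - 12*t + 4) - 8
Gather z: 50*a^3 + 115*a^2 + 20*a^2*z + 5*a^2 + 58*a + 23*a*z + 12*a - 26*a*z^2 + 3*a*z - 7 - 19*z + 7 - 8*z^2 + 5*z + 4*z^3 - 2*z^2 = 50*a^3 + 120*a^2 + 70*a + 4*z^3 + z^2*(-26*a - 10) + z*(20*a^2 + 26*a - 14)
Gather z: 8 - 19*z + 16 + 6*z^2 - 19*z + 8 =6*z^2 - 38*z + 32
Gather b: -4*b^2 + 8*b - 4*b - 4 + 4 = -4*b^2 + 4*b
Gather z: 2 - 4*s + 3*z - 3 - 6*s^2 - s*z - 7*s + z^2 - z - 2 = -6*s^2 - 11*s + z^2 + z*(2 - s) - 3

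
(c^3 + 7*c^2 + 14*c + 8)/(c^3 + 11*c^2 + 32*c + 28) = (c^2 + 5*c + 4)/(c^2 + 9*c + 14)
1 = 1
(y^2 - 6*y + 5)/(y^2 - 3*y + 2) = (y - 5)/(y - 2)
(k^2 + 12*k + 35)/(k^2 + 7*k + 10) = (k + 7)/(k + 2)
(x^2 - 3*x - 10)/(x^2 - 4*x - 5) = (x + 2)/(x + 1)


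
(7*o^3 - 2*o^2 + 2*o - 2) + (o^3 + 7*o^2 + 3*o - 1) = 8*o^3 + 5*o^2 + 5*o - 3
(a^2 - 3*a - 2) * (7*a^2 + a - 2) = 7*a^4 - 20*a^3 - 19*a^2 + 4*a + 4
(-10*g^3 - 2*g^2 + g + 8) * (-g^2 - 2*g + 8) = 10*g^5 + 22*g^4 - 77*g^3 - 26*g^2 - 8*g + 64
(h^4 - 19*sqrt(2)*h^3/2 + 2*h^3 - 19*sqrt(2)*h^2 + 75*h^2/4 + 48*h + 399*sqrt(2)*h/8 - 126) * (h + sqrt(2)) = h^5 - 17*sqrt(2)*h^4/2 + 2*h^4 - 17*sqrt(2)*h^3 - h^3/4 + 10*h^2 + 549*sqrt(2)*h^2/8 - 105*h/4 + 48*sqrt(2)*h - 126*sqrt(2)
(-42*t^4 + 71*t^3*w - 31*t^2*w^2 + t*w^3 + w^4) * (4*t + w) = -168*t^5 + 242*t^4*w - 53*t^3*w^2 - 27*t^2*w^3 + 5*t*w^4 + w^5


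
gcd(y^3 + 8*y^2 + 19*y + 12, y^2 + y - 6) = y + 3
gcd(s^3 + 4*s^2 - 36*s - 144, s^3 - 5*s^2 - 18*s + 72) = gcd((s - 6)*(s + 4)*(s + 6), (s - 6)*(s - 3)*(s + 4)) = s^2 - 2*s - 24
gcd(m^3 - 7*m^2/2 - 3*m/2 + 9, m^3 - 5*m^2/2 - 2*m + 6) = m^2 - m/2 - 3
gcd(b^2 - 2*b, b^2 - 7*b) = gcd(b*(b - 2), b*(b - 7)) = b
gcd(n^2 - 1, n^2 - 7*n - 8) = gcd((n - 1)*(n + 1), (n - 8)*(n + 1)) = n + 1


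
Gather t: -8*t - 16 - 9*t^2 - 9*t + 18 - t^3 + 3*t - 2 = -t^3 - 9*t^2 - 14*t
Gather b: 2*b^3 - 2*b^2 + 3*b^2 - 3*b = 2*b^3 + b^2 - 3*b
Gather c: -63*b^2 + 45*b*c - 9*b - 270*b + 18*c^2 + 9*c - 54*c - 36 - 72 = -63*b^2 - 279*b + 18*c^2 + c*(45*b - 45) - 108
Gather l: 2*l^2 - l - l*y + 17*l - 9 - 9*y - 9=2*l^2 + l*(16 - y) - 9*y - 18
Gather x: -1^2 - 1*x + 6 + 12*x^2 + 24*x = 12*x^2 + 23*x + 5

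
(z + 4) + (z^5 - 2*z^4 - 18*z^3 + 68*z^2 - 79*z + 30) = z^5 - 2*z^4 - 18*z^3 + 68*z^2 - 78*z + 34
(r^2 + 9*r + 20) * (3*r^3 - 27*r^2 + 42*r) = 3*r^5 - 141*r^3 - 162*r^2 + 840*r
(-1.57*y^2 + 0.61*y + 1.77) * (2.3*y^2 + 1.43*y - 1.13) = -3.611*y^4 - 0.8421*y^3 + 6.7174*y^2 + 1.8418*y - 2.0001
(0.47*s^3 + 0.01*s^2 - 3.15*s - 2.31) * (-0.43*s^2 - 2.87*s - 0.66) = -0.2021*s^5 - 1.3532*s^4 + 1.0156*s^3 + 10.0272*s^2 + 8.7087*s + 1.5246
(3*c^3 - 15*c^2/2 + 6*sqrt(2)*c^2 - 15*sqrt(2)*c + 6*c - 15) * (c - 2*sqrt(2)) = 3*c^4 - 15*c^3/2 - 18*c^2 - 12*sqrt(2)*c + 45*c + 30*sqrt(2)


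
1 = 1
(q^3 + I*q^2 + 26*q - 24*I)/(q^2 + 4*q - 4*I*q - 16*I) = (q^2 + 5*I*q + 6)/(q + 4)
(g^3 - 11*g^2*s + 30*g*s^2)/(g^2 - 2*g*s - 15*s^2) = g*(g - 6*s)/(g + 3*s)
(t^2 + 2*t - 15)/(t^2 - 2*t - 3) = (t + 5)/(t + 1)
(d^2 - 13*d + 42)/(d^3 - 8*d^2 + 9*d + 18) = (d - 7)/(d^2 - 2*d - 3)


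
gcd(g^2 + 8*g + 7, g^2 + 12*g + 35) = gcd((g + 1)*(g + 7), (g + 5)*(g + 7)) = g + 7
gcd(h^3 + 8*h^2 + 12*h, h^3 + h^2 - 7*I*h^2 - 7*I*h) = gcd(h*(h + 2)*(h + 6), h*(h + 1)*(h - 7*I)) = h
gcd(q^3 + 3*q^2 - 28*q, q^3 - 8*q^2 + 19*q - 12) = q - 4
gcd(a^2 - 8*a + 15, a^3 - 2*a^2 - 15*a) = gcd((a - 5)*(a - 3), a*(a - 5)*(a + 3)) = a - 5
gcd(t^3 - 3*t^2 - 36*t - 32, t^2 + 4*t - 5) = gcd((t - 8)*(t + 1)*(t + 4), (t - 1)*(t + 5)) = 1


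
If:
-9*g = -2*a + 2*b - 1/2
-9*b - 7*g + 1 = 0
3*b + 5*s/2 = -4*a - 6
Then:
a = -335*s/452 - 837/452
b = 35*s/226 + 53/113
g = -45*s/226 - 52/113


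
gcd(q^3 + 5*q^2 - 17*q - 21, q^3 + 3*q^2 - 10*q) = 1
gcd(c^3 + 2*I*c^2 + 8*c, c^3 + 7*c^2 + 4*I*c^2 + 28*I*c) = c^2 + 4*I*c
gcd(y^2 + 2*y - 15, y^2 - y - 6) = y - 3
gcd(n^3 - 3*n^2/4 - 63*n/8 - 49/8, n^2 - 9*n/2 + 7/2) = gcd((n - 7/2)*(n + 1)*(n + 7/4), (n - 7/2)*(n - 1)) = n - 7/2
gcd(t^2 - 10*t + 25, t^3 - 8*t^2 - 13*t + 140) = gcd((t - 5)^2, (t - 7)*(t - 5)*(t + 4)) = t - 5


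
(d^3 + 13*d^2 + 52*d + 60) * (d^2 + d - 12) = d^5 + 14*d^4 + 53*d^3 - 44*d^2 - 564*d - 720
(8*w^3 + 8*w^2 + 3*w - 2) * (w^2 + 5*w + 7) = 8*w^5 + 48*w^4 + 99*w^3 + 69*w^2 + 11*w - 14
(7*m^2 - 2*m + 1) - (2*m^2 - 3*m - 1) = 5*m^2 + m + 2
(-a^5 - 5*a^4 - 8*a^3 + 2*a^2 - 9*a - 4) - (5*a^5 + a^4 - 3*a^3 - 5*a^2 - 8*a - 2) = -6*a^5 - 6*a^4 - 5*a^3 + 7*a^2 - a - 2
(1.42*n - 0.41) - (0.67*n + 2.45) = 0.75*n - 2.86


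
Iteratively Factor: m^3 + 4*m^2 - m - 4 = (m + 4)*(m^2 - 1) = (m - 1)*(m + 4)*(m + 1)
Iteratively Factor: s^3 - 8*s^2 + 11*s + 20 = (s + 1)*(s^2 - 9*s + 20) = (s - 5)*(s + 1)*(s - 4)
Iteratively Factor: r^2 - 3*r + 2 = (r - 2)*(r - 1)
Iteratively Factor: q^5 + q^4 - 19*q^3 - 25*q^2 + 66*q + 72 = (q - 4)*(q^4 + 5*q^3 + q^2 - 21*q - 18) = (q - 4)*(q - 2)*(q^3 + 7*q^2 + 15*q + 9) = (q - 4)*(q - 2)*(q + 1)*(q^2 + 6*q + 9) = (q - 4)*(q - 2)*(q + 1)*(q + 3)*(q + 3)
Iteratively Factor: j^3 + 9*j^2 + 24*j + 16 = (j + 4)*(j^2 + 5*j + 4) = (j + 1)*(j + 4)*(j + 4)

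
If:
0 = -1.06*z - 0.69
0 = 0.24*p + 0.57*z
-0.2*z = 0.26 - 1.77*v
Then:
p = 1.55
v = 0.07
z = -0.65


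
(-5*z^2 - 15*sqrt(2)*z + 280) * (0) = 0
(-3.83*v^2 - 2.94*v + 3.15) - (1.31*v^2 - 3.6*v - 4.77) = -5.14*v^2 + 0.66*v + 7.92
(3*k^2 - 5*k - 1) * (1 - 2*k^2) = -6*k^4 + 10*k^3 + 5*k^2 - 5*k - 1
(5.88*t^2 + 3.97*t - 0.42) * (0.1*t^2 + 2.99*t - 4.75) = 0.588*t^4 + 17.9782*t^3 - 16.1017*t^2 - 20.1133*t + 1.995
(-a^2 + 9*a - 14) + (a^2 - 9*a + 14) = 0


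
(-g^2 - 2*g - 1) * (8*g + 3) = -8*g^3 - 19*g^2 - 14*g - 3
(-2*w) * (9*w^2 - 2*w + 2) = -18*w^3 + 4*w^2 - 4*w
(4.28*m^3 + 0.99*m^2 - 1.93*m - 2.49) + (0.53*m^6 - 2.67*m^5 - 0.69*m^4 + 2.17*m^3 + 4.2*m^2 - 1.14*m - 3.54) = 0.53*m^6 - 2.67*m^5 - 0.69*m^4 + 6.45*m^3 + 5.19*m^2 - 3.07*m - 6.03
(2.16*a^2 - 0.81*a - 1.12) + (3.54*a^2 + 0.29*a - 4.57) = 5.7*a^2 - 0.52*a - 5.69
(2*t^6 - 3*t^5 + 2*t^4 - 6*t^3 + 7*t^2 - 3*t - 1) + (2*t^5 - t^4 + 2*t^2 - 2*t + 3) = 2*t^6 - t^5 + t^4 - 6*t^3 + 9*t^2 - 5*t + 2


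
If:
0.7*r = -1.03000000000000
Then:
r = -1.47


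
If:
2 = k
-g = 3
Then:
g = -3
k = 2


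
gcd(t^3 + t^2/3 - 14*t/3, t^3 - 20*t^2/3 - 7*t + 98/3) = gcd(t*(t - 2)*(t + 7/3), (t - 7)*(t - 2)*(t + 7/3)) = t^2 + t/3 - 14/3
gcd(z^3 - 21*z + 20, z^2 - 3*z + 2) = z - 1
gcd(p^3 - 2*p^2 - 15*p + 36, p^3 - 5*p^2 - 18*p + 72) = p^2 + p - 12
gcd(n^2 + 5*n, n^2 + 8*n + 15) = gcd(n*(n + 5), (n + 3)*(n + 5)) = n + 5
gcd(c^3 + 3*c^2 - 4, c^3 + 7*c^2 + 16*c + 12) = c^2 + 4*c + 4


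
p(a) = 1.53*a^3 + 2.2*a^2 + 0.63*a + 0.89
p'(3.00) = 55.14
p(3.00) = 63.89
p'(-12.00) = 608.79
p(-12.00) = -2333.71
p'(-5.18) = 101.00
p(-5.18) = -156.00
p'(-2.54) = 19.07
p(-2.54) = -11.59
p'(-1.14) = 1.58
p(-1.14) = 0.76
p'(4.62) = 118.93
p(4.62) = 201.63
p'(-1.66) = 5.97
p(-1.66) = -1.09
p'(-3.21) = 33.80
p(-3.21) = -29.07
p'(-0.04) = 0.46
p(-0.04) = 0.87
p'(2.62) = 43.67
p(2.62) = 45.16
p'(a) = 4.59*a^2 + 4.4*a + 0.63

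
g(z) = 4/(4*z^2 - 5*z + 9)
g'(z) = 4*(5 - 8*z)/(4*z^2 - 5*z + 9)^2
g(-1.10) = 0.21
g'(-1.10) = 0.15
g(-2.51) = 0.09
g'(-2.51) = 0.05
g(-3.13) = 0.06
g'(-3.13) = 0.03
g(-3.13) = 0.06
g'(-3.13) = 0.03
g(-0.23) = 0.39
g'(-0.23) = 0.25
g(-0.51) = 0.32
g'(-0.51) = 0.23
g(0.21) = 0.49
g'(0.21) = 0.20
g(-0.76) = 0.26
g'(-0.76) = 0.19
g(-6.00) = 0.02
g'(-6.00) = 0.01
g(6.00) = 0.03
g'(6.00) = -0.01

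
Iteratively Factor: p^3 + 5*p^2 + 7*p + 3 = (p + 3)*(p^2 + 2*p + 1) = (p + 1)*(p + 3)*(p + 1)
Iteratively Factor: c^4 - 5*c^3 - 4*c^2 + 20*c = (c - 2)*(c^3 - 3*c^2 - 10*c) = c*(c - 2)*(c^2 - 3*c - 10) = c*(c - 2)*(c + 2)*(c - 5)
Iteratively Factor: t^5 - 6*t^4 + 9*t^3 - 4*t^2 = (t - 1)*(t^4 - 5*t^3 + 4*t^2) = t*(t - 1)*(t^3 - 5*t^2 + 4*t) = t^2*(t - 1)*(t^2 - 5*t + 4) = t^2*(t - 4)*(t - 1)*(t - 1)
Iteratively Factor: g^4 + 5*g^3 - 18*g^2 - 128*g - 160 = (g + 4)*(g^3 + g^2 - 22*g - 40) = (g + 2)*(g + 4)*(g^2 - g - 20) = (g + 2)*(g + 4)^2*(g - 5)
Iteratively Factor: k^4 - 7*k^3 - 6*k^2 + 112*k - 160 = (k - 4)*(k^3 - 3*k^2 - 18*k + 40) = (k - 5)*(k - 4)*(k^2 + 2*k - 8) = (k - 5)*(k - 4)*(k - 2)*(k + 4)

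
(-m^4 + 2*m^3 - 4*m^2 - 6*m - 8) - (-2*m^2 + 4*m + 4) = -m^4 + 2*m^3 - 2*m^2 - 10*m - 12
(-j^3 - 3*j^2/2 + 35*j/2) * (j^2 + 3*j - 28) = -j^5 - 9*j^4/2 + 41*j^3 + 189*j^2/2 - 490*j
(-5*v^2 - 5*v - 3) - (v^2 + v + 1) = -6*v^2 - 6*v - 4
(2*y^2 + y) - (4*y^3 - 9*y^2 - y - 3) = -4*y^3 + 11*y^2 + 2*y + 3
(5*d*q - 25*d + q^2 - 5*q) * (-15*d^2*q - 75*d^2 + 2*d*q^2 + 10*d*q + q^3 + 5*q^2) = -75*d^3*q^2 + 1875*d^3 - 5*d^2*q^3 + 125*d^2*q + 7*d*q^4 - 175*d*q^2 + q^5 - 25*q^3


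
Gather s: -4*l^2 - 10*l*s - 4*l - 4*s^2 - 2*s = -4*l^2 - 4*l - 4*s^2 + s*(-10*l - 2)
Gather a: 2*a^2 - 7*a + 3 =2*a^2 - 7*a + 3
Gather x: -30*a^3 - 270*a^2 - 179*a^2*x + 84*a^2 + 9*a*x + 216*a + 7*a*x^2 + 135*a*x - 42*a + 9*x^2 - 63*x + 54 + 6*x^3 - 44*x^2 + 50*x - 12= -30*a^3 - 186*a^2 + 174*a + 6*x^3 + x^2*(7*a - 35) + x*(-179*a^2 + 144*a - 13) + 42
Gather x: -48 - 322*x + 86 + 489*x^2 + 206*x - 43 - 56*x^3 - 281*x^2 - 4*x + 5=-56*x^3 + 208*x^2 - 120*x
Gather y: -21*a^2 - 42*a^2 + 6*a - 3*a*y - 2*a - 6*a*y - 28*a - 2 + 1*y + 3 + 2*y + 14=-63*a^2 - 24*a + y*(3 - 9*a) + 15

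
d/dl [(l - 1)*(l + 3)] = 2*l + 2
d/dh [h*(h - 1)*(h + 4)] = 3*h^2 + 6*h - 4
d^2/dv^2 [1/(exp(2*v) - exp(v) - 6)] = ((1 - 4*exp(v))*(-exp(2*v) + exp(v) + 6) - 2*(2*exp(v) - 1)^2*exp(v))*exp(v)/(-exp(2*v) + exp(v) + 6)^3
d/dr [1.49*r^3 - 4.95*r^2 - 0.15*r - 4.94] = 4.47*r^2 - 9.9*r - 0.15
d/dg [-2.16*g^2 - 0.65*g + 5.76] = -4.32*g - 0.65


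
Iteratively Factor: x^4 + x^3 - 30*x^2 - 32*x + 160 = (x - 2)*(x^3 + 3*x^2 - 24*x - 80) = (x - 5)*(x - 2)*(x^2 + 8*x + 16) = (x - 5)*(x - 2)*(x + 4)*(x + 4)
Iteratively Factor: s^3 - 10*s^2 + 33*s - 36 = (s - 3)*(s^2 - 7*s + 12) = (s - 3)^2*(s - 4)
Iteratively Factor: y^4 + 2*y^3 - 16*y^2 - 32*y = (y)*(y^3 + 2*y^2 - 16*y - 32) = y*(y + 4)*(y^2 - 2*y - 8) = y*(y + 2)*(y + 4)*(y - 4)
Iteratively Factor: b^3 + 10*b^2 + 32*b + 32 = (b + 4)*(b^2 + 6*b + 8) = (b + 4)^2*(b + 2)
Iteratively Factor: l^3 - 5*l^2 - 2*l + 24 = (l - 4)*(l^2 - l - 6) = (l - 4)*(l - 3)*(l + 2)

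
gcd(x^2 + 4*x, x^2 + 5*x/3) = x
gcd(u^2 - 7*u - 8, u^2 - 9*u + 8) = u - 8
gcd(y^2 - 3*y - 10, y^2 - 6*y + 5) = y - 5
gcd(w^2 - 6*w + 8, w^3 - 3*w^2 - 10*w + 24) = w^2 - 6*w + 8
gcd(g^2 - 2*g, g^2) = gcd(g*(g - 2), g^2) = g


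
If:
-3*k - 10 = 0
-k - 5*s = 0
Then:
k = -10/3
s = 2/3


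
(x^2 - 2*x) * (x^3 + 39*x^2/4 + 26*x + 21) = x^5 + 31*x^4/4 + 13*x^3/2 - 31*x^2 - 42*x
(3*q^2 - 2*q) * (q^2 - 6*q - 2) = 3*q^4 - 20*q^3 + 6*q^2 + 4*q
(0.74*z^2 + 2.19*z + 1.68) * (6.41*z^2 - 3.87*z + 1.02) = 4.7434*z^4 + 11.1741*z^3 + 3.0483*z^2 - 4.2678*z + 1.7136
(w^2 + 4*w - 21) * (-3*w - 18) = -3*w^3 - 30*w^2 - 9*w + 378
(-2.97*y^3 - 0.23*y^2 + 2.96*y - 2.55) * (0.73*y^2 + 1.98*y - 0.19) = -2.1681*y^5 - 6.0485*y^4 + 2.2697*y^3 + 4.043*y^2 - 5.6114*y + 0.4845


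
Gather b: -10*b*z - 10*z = -10*b*z - 10*z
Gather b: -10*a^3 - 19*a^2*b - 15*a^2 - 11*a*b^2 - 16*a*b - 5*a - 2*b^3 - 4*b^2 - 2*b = -10*a^3 - 15*a^2 - 5*a - 2*b^3 + b^2*(-11*a - 4) + b*(-19*a^2 - 16*a - 2)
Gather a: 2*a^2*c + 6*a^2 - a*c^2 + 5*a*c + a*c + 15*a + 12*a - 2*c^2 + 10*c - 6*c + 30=a^2*(2*c + 6) + a*(-c^2 + 6*c + 27) - 2*c^2 + 4*c + 30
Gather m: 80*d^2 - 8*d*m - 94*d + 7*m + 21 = 80*d^2 - 94*d + m*(7 - 8*d) + 21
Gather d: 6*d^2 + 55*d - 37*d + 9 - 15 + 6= 6*d^2 + 18*d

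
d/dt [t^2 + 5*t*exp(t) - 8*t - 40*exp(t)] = 5*t*exp(t) + 2*t - 35*exp(t) - 8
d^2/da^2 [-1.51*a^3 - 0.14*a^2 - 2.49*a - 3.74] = -9.06*a - 0.28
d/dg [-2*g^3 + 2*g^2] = 2*g*(2 - 3*g)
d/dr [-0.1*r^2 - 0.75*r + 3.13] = -0.2*r - 0.75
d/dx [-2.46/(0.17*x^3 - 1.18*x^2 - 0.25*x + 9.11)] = (1.2546*x^2 - 5.8056*x - 0.615)/(0.17*x^3 - 1.18*x^2 - 0.25*x + 9.11)^2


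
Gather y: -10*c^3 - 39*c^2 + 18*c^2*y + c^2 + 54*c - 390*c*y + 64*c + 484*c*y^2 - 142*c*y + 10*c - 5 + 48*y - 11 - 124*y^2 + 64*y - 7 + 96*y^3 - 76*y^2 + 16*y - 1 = -10*c^3 - 38*c^2 + 128*c + 96*y^3 + y^2*(484*c - 200) + y*(18*c^2 - 532*c + 128) - 24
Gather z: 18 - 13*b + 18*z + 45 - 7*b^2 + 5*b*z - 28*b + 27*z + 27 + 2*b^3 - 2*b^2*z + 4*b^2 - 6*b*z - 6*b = 2*b^3 - 3*b^2 - 47*b + z*(-2*b^2 - b + 45) + 90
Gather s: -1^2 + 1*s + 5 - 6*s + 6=10 - 5*s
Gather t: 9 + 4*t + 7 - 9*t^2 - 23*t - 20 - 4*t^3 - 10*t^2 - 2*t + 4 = -4*t^3 - 19*t^2 - 21*t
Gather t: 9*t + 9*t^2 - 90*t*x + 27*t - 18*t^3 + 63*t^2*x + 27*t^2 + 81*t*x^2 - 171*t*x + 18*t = -18*t^3 + t^2*(63*x + 36) + t*(81*x^2 - 261*x + 54)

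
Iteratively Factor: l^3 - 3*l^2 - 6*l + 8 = (l - 1)*(l^2 - 2*l - 8) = (l - 4)*(l - 1)*(l + 2)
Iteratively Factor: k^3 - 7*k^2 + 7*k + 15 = (k - 5)*(k^2 - 2*k - 3) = (k - 5)*(k - 3)*(k + 1)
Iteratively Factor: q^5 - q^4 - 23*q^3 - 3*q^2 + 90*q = (q)*(q^4 - q^3 - 23*q^2 - 3*q + 90) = q*(q + 3)*(q^3 - 4*q^2 - 11*q + 30) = q*(q - 2)*(q + 3)*(q^2 - 2*q - 15) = q*(q - 5)*(q - 2)*(q + 3)*(q + 3)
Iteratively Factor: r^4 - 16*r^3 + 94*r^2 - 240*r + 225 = (r - 5)*(r^3 - 11*r^2 + 39*r - 45) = (r - 5)*(r - 3)*(r^2 - 8*r + 15) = (r - 5)*(r - 3)^2*(r - 5)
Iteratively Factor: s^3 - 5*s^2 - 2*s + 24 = (s - 4)*(s^2 - s - 6) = (s - 4)*(s + 2)*(s - 3)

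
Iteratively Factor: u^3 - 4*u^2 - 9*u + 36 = (u + 3)*(u^2 - 7*u + 12) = (u - 3)*(u + 3)*(u - 4)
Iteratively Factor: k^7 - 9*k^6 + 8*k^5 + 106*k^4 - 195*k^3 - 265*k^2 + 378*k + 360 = (k + 3)*(k^6 - 12*k^5 + 44*k^4 - 26*k^3 - 117*k^2 + 86*k + 120) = (k - 5)*(k + 3)*(k^5 - 7*k^4 + 9*k^3 + 19*k^2 - 22*k - 24) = (k - 5)*(k + 1)*(k + 3)*(k^4 - 8*k^3 + 17*k^2 + 2*k - 24) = (k - 5)*(k - 3)*(k + 1)*(k + 3)*(k^3 - 5*k^2 + 2*k + 8) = (k - 5)*(k - 4)*(k - 3)*(k + 1)*(k + 3)*(k^2 - k - 2) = (k - 5)*(k - 4)*(k - 3)*(k + 1)^2*(k + 3)*(k - 2)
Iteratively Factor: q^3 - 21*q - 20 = (q + 4)*(q^2 - 4*q - 5) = (q + 1)*(q + 4)*(q - 5)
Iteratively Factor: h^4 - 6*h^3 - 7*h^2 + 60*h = (h - 4)*(h^3 - 2*h^2 - 15*h) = h*(h - 4)*(h^2 - 2*h - 15) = h*(h - 4)*(h + 3)*(h - 5)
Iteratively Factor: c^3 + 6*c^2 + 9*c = (c)*(c^2 + 6*c + 9) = c*(c + 3)*(c + 3)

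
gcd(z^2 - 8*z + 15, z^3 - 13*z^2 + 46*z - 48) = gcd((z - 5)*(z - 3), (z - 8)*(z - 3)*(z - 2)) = z - 3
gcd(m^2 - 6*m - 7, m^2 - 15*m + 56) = m - 7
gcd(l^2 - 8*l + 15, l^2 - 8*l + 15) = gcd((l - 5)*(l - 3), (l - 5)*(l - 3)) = l^2 - 8*l + 15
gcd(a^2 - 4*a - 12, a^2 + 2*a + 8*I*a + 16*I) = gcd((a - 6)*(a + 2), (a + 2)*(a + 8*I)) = a + 2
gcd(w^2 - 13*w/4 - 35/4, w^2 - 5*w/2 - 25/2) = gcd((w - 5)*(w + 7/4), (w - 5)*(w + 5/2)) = w - 5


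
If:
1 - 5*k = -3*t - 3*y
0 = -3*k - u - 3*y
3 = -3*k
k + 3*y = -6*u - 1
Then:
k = -1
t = -16/5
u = -3/5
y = 6/5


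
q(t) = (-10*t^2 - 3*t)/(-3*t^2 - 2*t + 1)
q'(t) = (-20*t - 3)/(-3*t^2 - 2*t + 1) + (6*t + 2)*(-10*t^2 - 3*t)/(-3*t^2 - 2*t + 1)^2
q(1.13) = 3.17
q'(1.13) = -0.45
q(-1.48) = 6.69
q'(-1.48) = 7.43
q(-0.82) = -6.85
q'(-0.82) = 53.62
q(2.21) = 3.07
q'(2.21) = 0.02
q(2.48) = 3.08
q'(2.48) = 0.03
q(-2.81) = 4.13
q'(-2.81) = 0.48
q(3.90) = 3.12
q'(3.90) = 0.03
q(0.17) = -1.39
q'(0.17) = -18.51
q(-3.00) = 4.05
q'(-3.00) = 0.39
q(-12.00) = 3.45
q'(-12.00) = 0.01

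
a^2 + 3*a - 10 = (a - 2)*(a + 5)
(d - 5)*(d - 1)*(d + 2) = d^3 - 4*d^2 - 7*d + 10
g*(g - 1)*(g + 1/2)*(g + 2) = g^4 + 3*g^3/2 - 3*g^2/2 - g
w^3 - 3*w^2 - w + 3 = (w - 3)*(w - 1)*(w + 1)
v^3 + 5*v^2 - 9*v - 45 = (v - 3)*(v + 3)*(v + 5)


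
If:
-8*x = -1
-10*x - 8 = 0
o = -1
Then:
No Solution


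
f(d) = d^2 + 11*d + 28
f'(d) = 2*d + 11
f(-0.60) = 21.76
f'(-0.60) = 9.80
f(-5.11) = -2.10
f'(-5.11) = 0.78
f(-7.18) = 0.57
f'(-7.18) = -3.36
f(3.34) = 75.90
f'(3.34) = 17.68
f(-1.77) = 11.66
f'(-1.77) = 7.46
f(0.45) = 33.15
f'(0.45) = 11.90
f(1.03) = 40.39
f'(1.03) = 13.06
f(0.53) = 34.11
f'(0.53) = 12.06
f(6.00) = 130.00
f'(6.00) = 23.00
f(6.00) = 130.00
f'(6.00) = 23.00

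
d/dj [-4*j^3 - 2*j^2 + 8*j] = -12*j^2 - 4*j + 8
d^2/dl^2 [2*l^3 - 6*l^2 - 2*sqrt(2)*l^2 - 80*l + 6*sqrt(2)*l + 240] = 12*l - 12 - 4*sqrt(2)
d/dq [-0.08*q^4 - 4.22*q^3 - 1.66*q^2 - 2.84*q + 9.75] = -0.32*q^3 - 12.66*q^2 - 3.32*q - 2.84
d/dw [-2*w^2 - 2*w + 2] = -4*w - 2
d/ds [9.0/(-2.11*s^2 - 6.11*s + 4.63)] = (37.98*s + 54.99)/(2.11*s^2 + 6.11*s - 4.63)^2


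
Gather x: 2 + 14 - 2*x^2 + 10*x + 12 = -2*x^2 + 10*x + 28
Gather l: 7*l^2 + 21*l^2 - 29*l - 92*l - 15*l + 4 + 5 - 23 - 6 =28*l^2 - 136*l - 20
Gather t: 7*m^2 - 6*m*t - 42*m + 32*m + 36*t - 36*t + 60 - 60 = 7*m^2 - 6*m*t - 10*m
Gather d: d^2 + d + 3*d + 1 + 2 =d^2 + 4*d + 3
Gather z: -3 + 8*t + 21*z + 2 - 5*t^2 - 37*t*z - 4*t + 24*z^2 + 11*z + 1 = -5*t^2 + 4*t + 24*z^2 + z*(32 - 37*t)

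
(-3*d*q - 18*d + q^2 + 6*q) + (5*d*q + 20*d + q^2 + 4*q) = 2*d*q + 2*d + 2*q^2 + 10*q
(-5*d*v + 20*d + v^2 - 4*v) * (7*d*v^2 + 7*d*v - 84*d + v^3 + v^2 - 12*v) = -35*d^2*v^3 + 105*d^2*v^2 + 560*d^2*v - 1680*d^2 + 2*d*v^4 - 6*d*v^3 - 32*d*v^2 + 96*d*v + v^5 - 3*v^4 - 16*v^3 + 48*v^2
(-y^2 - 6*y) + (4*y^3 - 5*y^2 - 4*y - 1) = 4*y^3 - 6*y^2 - 10*y - 1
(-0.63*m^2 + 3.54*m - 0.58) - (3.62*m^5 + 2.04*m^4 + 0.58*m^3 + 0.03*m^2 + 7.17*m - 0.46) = -3.62*m^5 - 2.04*m^4 - 0.58*m^3 - 0.66*m^2 - 3.63*m - 0.12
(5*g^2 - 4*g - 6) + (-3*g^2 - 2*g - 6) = 2*g^2 - 6*g - 12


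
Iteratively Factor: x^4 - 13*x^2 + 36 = (x - 2)*(x^3 + 2*x^2 - 9*x - 18) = (x - 3)*(x - 2)*(x^2 + 5*x + 6) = (x - 3)*(x - 2)*(x + 2)*(x + 3)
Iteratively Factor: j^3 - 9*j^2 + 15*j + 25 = (j + 1)*(j^2 - 10*j + 25) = (j - 5)*(j + 1)*(j - 5)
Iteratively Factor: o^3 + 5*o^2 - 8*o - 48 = (o - 3)*(o^2 + 8*o + 16) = (o - 3)*(o + 4)*(o + 4)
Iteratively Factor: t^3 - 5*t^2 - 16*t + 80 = (t + 4)*(t^2 - 9*t + 20) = (t - 4)*(t + 4)*(t - 5)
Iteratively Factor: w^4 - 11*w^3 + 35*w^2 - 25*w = (w)*(w^3 - 11*w^2 + 35*w - 25) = w*(w - 1)*(w^2 - 10*w + 25) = w*(w - 5)*(w - 1)*(w - 5)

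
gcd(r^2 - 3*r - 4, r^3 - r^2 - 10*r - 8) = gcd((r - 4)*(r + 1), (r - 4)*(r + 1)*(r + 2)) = r^2 - 3*r - 4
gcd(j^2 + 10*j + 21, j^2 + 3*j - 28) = j + 7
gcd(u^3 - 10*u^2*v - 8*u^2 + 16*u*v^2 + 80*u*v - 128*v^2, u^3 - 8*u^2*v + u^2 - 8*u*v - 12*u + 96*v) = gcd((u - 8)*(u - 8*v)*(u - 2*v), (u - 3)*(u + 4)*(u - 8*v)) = u - 8*v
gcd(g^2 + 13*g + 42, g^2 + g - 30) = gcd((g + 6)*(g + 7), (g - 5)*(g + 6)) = g + 6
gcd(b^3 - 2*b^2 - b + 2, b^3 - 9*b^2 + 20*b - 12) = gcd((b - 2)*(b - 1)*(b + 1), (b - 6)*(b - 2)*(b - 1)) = b^2 - 3*b + 2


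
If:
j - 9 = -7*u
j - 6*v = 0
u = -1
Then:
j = 16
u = -1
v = 8/3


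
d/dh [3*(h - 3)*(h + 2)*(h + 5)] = 9*h^2 + 24*h - 33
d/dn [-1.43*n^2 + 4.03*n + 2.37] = 4.03 - 2.86*n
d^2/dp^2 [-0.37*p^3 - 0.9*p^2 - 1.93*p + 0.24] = -2.22*p - 1.8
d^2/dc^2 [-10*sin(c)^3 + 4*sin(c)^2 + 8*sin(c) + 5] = -sin(c)/2 - 45*sin(3*c)/2 + 8*cos(2*c)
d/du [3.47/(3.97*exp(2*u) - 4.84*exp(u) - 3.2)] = (16.7948 - 27.5518*exp(u))*exp(u)/(-3.97*exp(2*u) + 4.84*exp(u) + 3.2)^2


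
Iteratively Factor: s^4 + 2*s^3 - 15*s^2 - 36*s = (s - 4)*(s^3 + 6*s^2 + 9*s) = (s - 4)*(s + 3)*(s^2 + 3*s) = (s - 4)*(s + 3)^2*(s)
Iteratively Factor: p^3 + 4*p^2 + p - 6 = (p + 3)*(p^2 + p - 2) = (p - 1)*(p + 3)*(p + 2)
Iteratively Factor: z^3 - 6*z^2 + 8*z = (z - 2)*(z^2 - 4*z) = z*(z - 2)*(z - 4)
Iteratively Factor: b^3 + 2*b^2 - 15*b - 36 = (b + 3)*(b^2 - b - 12) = (b + 3)^2*(b - 4)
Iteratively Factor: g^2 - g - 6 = (g + 2)*(g - 3)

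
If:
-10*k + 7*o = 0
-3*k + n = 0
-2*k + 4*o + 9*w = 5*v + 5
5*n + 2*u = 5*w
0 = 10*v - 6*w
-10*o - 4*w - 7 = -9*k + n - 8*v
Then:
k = -665/922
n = -1995/922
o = -475/461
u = 15875/1844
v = 354/461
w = 590/461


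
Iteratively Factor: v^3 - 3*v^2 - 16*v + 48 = (v + 4)*(v^2 - 7*v + 12) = (v - 3)*(v + 4)*(v - 4)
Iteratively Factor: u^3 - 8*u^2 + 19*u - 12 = (u - 4)*(u^2 - 4*u + 3) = (u - 4)*(u - 1)*(u - 3)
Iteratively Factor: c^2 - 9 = (c - 3)*(c + 3)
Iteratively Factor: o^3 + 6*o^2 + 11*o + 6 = (o + 1)*(o^2 + 5*o + 6) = (o + 1)*(o + 3)*(o + 2)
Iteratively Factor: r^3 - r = (r - 1)*(r^2 + r) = (r - 1)*(r + 1)*(r)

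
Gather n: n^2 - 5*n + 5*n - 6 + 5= n^2 - 1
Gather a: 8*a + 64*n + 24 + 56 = 8*a + 64*n + 80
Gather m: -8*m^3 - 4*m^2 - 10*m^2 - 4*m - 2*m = -8*m^3 - 14*m^2 - 6*m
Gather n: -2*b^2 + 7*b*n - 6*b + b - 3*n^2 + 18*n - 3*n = -2*b^2 - 5*b - 3*n^2 + n*(7*b + 15)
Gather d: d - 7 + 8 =d + 1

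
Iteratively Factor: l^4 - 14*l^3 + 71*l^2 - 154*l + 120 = (l - 5)*(l^3 - 9*l^2 + 26*l - 24) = (l - 5)*(l - 4)*(l^2 - 5*l + 6) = (l - 5)*(l - 4)*(l - 2)*(l - 3)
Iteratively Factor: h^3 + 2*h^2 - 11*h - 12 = (h + 4)*(h^2 - 2*h - 3) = (h - 3)*(h + 4)*(h + 1)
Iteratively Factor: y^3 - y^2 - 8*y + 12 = (y + 3)*(y^2 - 4*y + 4) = (y - 2)*(y + 3)*(y - 2)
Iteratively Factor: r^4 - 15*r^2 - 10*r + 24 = (r + 2)*(r^3 - 2*r^2 - 11*r + 12) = (r + 2)*(r + 3)*(r^2 - 5*r + 4) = (r - 4)*(r + 2)*(r + 3)*(r - 1)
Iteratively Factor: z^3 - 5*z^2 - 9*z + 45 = (z - 5)*(z^2 - 9) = (z - 5)*(z - 3)*(z + 3)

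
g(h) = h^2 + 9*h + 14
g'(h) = 2*h + 9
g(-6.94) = -0.30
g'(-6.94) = -4.88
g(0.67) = 20.48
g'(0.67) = 10.34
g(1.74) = 32.69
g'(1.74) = 12.48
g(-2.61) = -2.68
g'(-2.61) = 3.78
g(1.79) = 33.31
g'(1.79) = 12.58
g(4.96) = 83.24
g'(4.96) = 18.92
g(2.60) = 44.16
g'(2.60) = 14.20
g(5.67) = 97.18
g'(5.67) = 20.34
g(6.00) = 104.00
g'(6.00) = 21.00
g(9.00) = 176.00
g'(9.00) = 27.00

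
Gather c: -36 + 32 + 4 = 0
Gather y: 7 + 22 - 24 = 5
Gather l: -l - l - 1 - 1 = -2*l - 2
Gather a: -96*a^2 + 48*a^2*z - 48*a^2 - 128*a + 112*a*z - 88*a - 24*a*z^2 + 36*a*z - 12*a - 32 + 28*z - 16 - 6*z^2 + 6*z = a^2*(48*z - 144) + a*(-24*z^2 + 148*z - 228) - 6*z^2 + 34*z - 48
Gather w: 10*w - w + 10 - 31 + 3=9*w - 18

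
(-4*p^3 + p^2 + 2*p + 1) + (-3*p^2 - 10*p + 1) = -4*p^3 - 2*p^2 - 8*p + 2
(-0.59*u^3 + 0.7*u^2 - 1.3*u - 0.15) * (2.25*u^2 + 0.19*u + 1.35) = -1.3275*u^5 + 1.4629*u^4 - 3.5885*u^3 + 0.3605*u^2 - 1.7835*u - 0.2025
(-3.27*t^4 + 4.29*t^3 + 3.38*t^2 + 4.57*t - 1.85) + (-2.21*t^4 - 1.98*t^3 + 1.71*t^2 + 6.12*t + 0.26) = -5.48*t^4 + 2.31*t^3 + 5.09*t^2 + 10.69*t - 1.59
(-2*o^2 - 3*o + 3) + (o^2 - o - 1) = -o^2 - 4*o + 2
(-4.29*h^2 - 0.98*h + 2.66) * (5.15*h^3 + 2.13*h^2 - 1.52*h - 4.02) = -22.0935*h^5 - 14.1847*h^4 + 18.1324*h^3 + 24.4012*h^2 - 0.103600000000001*h - 10.6932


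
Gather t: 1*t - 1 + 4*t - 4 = 5*t - 5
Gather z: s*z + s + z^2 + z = s + z^2 + z*(s + 1)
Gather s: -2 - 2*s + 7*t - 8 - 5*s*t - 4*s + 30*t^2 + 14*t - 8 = s*(-5*t - 6) + 30*t^2 + 21*t - 18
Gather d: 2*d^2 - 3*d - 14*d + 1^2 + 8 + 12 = 2*d^2 - 17*d + 21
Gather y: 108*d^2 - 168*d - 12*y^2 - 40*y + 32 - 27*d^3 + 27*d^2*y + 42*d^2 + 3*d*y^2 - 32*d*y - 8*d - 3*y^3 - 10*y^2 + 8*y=-27*d^3 + 150*d^2 - 176*d - 3*y^3 + y^2*(3*d - 22) + y*(27*d^2 - 32*d - 32) + 32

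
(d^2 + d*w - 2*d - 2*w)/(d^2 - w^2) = (2 - d)/(-d + w)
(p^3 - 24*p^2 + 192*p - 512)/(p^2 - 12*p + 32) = (p^2 - 16*p + 64)/(p - 4)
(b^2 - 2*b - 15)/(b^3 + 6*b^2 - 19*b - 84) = (b - 5)/(b^2 + 3*b - 28)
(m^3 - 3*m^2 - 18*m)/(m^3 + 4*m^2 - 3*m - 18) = m*(m - 6)/(m^2 + m - 6)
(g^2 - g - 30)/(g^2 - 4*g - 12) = (g + 5)/(g + 2)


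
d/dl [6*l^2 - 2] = 12*l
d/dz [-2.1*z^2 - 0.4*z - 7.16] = -4.2*z - 0.4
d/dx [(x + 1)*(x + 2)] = 2*x + 3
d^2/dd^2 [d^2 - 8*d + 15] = 2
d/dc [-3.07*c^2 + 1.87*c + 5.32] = 1.87 - 6.14*c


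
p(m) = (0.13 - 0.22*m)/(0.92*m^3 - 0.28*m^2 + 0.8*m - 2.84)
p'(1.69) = 0.30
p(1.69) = -0.11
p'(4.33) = 0.01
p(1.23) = 0.25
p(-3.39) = -0.02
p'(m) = (0.13 - 0.22*m)*(-2.76*m^2 + 0.56*m - 0.8)/(0.92*m^3 - 0.28*m^2 + 0.8*m - 2.84)^2 - 0.22/(0.92*m^3 - 0.28*m^2 + 0.8*m - 2.84)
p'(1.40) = 13.91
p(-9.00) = -0.00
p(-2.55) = -0.03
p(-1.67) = -0.05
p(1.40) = -0.70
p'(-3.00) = -0.01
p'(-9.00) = -0.00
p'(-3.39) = -0.01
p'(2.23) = 0.05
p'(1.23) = 2.26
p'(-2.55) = -0.02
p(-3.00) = -0.02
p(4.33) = -0.01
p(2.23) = -0.05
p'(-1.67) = -0.03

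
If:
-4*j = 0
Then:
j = 0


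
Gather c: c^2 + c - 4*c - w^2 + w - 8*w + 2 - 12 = c^2 - 3*c - w^2 - 7*w - 10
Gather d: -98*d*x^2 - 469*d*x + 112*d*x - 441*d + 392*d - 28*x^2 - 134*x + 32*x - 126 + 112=d*(-98*x^2 - 357*x - 49) - 28*x^2 - 102*x - 14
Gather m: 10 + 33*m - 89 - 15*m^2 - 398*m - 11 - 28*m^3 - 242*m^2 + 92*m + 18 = -28*m^3 - 257*m^2 - 273*m - 72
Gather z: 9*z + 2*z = 11*z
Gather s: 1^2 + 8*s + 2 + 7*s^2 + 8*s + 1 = 7*s^2 + 16*s + 4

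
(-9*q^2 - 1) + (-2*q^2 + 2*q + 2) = -11*q^2 + 2*q + 1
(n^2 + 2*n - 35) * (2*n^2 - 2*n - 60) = 2*n^4 + 2*n^3 - 134*n^2 - 50*n + 2100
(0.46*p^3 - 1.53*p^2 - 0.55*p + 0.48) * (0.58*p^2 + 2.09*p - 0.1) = 0.2668*p^5 + 0.074*p^4 - 3.5627*p^3 - 0.7181*p^2 + 1.0582*p - 0.048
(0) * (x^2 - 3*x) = 0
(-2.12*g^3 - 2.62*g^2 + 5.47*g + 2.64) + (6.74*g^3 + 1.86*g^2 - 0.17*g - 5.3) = 4.62*g^3 - 0.76*g^2 + 5.3*g - 2.66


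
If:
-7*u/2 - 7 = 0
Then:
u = -2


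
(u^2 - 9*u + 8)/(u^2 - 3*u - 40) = (u - 1)/(u + 5)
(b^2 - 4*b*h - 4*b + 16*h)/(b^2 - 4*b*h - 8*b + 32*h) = (b - 4)/(b - 8)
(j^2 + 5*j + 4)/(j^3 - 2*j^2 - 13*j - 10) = (j + 4)/(j^2 - 3*j - 10)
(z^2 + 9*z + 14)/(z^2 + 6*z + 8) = (z + 7)/(z + 4)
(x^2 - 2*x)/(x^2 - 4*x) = (x - 2)/(x - 4)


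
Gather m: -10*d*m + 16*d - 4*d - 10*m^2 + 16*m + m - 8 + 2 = 12*d - 10*m^2 + m*(17 - 10*d) - 6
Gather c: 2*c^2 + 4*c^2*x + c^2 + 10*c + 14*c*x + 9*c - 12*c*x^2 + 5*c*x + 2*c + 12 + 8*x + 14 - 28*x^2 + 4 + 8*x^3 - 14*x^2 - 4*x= c^2*(4*x + 3) + c*(-12*x^2 + 19*x + 21) + 8*x^3 - 42*x^2 + 4*x + 30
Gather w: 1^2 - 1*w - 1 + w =0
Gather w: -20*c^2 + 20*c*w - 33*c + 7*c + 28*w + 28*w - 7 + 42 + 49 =-20*c^2 - 26*c + w*(20*c + 56) + 84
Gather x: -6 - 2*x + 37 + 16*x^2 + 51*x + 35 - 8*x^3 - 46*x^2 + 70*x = -8*x^3 - 30*x^2 + 119*x + 66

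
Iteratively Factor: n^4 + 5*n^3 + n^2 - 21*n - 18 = (n - 2)*(n^3 + 7*n^2 + 15*n + 9) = (n - 2)*(n + 3)*(n^2 + 4*n + 3) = (n - 2)*(n + 3)^2*(n + 1)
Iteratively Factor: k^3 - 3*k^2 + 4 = (k + 1)*(k^2 - 4*k + 4) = (k - 2)*(k + 1)*(k - 2)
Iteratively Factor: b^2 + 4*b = (b + 4)*(b)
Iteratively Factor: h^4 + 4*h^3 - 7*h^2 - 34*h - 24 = (h + 1)*(h^3 + 3*h^2 - 10*h - 24) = (h - 3)*(h + 1)*(h^2 + 6*h + 8) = (h - 3)*(h + 1)*(h + 2)*(h + 4)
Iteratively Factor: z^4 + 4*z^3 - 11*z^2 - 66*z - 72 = (z + 3)*(z^3 + z^2 - 14*z - 24) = (z + 3)^2*(z^2 - 2*z - 8) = (z - 4)*(z + 3)^2*(z + 2)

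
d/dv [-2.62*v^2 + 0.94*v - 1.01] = 0.94 - 5.24*v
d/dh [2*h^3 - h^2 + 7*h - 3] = 6*h^2 - 2*h + 7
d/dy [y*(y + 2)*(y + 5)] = 3*y^2 + 14*y + 10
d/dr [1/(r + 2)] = -1/(r + 2)^2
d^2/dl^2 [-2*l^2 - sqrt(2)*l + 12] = -4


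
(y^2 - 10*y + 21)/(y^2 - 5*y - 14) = (y - 3)/(y + 2)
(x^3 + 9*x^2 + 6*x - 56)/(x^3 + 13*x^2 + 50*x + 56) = (x - 2)/(x + 2)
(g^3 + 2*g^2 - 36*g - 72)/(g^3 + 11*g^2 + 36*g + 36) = (g - 6)/(g + 3)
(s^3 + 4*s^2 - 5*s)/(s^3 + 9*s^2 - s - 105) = s*(s - 1)/(s^2 + 4*s - 21)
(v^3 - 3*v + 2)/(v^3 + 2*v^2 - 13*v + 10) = (v^2 + v - 2)/(v^2 + 3*v - 10)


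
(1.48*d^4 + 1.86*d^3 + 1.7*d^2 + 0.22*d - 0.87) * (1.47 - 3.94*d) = -5.8312*d^5 - 5.1528*d^4 - 3.9638*d^3 + 1.6322*d^2 + 3.7512*d - 1.2789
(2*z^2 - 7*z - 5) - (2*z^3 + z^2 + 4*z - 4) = -2*z^3 + z^2 - 11*z - 1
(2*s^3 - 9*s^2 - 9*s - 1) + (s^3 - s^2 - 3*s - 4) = 3*s^3 - 10*s^2 - 12*s - 5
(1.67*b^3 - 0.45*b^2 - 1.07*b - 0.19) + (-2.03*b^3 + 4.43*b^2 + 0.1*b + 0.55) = -0.36*b^3 + 3.98*b^2 - 0.97*b + 0.36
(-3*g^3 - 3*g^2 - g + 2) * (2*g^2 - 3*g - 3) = -6*g^5 + 3*g^4 + 16*g^3 + 16*g^2 - 3*g - 6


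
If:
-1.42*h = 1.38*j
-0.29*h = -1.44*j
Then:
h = 0.00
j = 0.00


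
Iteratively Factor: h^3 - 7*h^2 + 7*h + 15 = (h + 1)*(h^2 - 8*h + 15) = (h - 5)*(h + 1)*(h - 3)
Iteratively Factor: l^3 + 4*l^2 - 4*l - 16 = (l + 4)*(l^2 - 4) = (l + 2)*(l + 4)*(l - 2)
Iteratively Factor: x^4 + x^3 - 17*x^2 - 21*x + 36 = (x - 1)*(x^3 + 2*x^2 - 15*x - 36) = (x - 1)*(x + 3)*(x^2 - x - 12) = (x - 4)*(x - 1)*(x + 3)*(x + 3)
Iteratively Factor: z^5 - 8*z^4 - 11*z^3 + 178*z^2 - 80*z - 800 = (z - 5)*(z^4 - 3*z^3 - 26*z^2 + 48*z + 160) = (z - 5)^2*(z^3 + 2*z^2 - 16*z - 32) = (z - 5)^2*(z - 4)*(z^2 + 6*z + 8) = (z - 5)^2*(z - 4)*(z + 2)*(z + 4)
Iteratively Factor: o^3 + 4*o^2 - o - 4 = (o - 1)*(o^2 + 5*o + 4) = (o - 1)*(o + 1)*(o + 4)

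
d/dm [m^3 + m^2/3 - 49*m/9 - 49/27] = 3*m^2 + 2*m/3 - 49/9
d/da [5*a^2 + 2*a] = 10*a + 2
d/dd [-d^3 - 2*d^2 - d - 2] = -3*d^2 - 4*d - 1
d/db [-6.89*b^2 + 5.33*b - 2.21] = 5.33 - 13.78*b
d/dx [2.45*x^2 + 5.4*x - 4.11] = 4.9*x + 5.4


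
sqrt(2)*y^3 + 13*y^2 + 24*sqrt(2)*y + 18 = (y + 3*sqrt(2))^2*(sqrt(2)*y + 1)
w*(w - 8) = w^2 - 8*w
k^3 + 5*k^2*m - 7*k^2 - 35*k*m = k*(k - 7)*(k + 5*m)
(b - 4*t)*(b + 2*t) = b^2 - 2*b*t - 8*t^2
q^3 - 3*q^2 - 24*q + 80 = (q - 4)^2*(q + 5)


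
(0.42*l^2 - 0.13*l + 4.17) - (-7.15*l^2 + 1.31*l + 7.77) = 7.57*l^2 - 1.44*l - 3.6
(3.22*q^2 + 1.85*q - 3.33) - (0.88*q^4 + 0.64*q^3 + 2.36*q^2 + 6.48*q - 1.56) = -0.88*q^4 - 0.64*q^3 + 0.86*q^2 - 4.63*q - 1.77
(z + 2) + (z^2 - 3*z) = z^2 - 2*z + 2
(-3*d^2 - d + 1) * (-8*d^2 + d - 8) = 24*d^4 + 5*d^3 + 15*d^2 + 9*d - 8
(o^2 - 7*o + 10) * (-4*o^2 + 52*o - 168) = -4*o^4 + 80*o^3 - 572*o^2 + 1696*o - 1680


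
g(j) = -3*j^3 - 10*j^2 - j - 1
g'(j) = -9*j^2 - 20*j - 1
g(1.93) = -61.75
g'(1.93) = -73.12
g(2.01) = -67.77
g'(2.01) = -77.56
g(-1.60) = -12.71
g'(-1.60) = 7.96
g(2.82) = -150.62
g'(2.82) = -128.97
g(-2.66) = -12.63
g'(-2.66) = -11.48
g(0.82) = -10.20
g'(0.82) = -23.45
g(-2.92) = -8.65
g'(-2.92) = -19.34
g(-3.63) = 14.36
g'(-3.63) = -46.99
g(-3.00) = -7.00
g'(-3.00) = -22.00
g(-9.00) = 1385.00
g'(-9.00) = -550.00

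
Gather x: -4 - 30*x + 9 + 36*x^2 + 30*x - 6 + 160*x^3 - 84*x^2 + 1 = 160*x^3 - 48*x^2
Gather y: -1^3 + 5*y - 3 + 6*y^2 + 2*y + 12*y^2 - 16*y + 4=18*y^2 - 9*y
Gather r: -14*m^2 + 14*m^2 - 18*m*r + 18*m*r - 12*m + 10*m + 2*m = 0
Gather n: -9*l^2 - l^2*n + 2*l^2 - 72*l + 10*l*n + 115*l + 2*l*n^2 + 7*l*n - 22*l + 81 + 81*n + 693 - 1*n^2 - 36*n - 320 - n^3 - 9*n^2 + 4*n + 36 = -7*l^2 + 21*l - n^3 + n^2*(2*l - 10) + n*(-l^2 + 17*l + 49) + 490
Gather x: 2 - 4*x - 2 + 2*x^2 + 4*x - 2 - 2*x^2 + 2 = 0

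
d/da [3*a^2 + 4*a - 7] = 6*a + 4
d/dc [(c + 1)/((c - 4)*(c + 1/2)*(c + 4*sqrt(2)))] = 2*(-2*(c - 4)*(c + 1)*(c + 4*sqrt(2)) - (c - 4)*(c + 1)*(2*c + 1) + (c - 4)*(c + 4*sqrt(2))*(2*c + 1) - (c + 1)*(c + 4*sqrt(2))*(2*c + 1))/((c - 4)^2*(c + 4*sqrt(2))^2*(2*c + 1)^2)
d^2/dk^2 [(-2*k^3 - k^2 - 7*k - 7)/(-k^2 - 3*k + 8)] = 2*(38*k^3 - 99*k^2 + 615*k + 351)/(k^6 + 9*k^5 + 3*k^4 - 117*k^3 - 24*k^2 + 576*k - 512)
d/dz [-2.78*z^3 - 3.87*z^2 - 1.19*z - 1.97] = -8.34*z^2 - 7.74*z - 1.19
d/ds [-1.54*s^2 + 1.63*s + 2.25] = 1.63 - 3.08*s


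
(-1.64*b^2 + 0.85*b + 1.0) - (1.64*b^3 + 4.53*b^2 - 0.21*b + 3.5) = -1.64*b^3 - 6.17*b^2 + 1.06*b - 2.5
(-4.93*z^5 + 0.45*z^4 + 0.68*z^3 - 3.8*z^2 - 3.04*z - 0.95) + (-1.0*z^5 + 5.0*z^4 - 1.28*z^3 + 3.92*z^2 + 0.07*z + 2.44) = -5.93*z^5 + 5.45*z^4 - 0.6*z^3 + 0.12*z^2 - 2.97*z + 1.49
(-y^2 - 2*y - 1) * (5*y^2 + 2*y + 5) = -5*y^4 - 12*y^3 - 14*y^2 - 12*y - 5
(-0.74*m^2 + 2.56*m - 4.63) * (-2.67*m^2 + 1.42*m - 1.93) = 1.9758*m^4 - 7.886*m^3 + 17.4255*m^2 - 11.5154*m + 8.9359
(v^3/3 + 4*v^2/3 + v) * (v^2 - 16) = v^5/3 + 4*v^4/3 - 13*v^3/3 - 64*v^2/3 - 16*v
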